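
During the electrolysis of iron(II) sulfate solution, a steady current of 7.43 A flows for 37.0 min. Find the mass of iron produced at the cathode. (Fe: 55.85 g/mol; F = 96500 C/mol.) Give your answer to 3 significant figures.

Charge passed = 7.43 × 2220 = 16490 C
n(e⁻) = 16490 / 96500 = 0.1709 mol
Fe²⁺ + 2e⁻ → Fe, so n(Fe) = 0.1709 / 2 = 0.08545 mol
m = 0.08545 × 55.85 = 4.77 g

4.77 g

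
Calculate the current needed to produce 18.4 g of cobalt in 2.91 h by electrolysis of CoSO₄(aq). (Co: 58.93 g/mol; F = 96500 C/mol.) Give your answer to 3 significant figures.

5.75 A

n(Co) = 18.4 / 58.93 = 0.3122 mol
Co²⁺ + 2e⁻ → Co, so n(e⁻) = 2 × 0.3122 = 0.6244 mol
Q = 0.6244 × 96500 = 60250 C
I = Q / t = 60250 / 10476 s = 5.75 A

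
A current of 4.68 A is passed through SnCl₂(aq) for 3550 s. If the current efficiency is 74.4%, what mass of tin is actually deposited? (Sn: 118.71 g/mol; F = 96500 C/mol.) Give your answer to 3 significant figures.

Q = 4.68 × 3550 = 16610 C
n(e⁻) = 16610 / 96500 = 0.1721 mol
Sn²⁺ + 2e⁻ → Sn, so theoretical m(Sn) = 0.08605 × 118.71 = 10.21 g
Actual mass = 74.4% × 10.21 = 7.60 g

7.60 g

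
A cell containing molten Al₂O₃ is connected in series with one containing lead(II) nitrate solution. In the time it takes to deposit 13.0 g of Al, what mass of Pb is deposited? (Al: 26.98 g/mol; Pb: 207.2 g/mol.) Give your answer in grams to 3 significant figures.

n(Al) = 13.0 / 26.98 = 0.4818 mol
Al³⁺ + 3e⁻ → Al, so n(e⁻) = 3 × 0.4818 = 1.445 mol
In series, the same 1.445 mol of electrons flows through the second cell.
Pb²⁺ + 2e⁻ → Pb, so n(Pb) = 1.445 / 2 = 0.7225 mol
m(Pb) = 0.7225 × 207.2 = 150 g

150 g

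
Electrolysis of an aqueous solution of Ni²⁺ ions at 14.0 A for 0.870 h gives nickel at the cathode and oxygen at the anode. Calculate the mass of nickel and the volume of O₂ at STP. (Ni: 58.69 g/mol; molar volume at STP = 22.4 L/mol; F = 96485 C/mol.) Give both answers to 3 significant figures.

Q = 14.0 × 3132 = 43850 C; n(e⁻) = 43850 / 96485 = 0.4545 mol
Cathode: Ni²⁺ + 2e⁻ → Ni → n(Ni) = 0.4545/2 = 0.2273 mol → 13.3 g
Anode: 2H₂O → O₂ + 4H⁺ + 4e⁻ → n(O₂) = 0.4545/4 = 0.1136 mol → 2.54 L

13.3 g Ni; 2.54 L O₂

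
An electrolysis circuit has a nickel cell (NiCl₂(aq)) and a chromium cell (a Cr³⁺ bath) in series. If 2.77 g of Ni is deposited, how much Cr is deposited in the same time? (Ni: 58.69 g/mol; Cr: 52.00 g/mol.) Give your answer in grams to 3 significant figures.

1.64 g

n(Ni) = 2.77 / 58.69 = 0.04720 mol
Ni²⁺ + 2e⁻ → Ni, so n(e⁻) = 2 × 0.04720 = 0.09440 mol
The cells are in series, so the same charge (and hence the same n(e⁻) = 0.09440 mol) passes through both.
Cr³⁺ + 3e⁻ → Cr, so n(Cr) = 0.09440 / 3 = 0.03147 mol
m(Cr) = 0.03147 × 52.00 = 1.64 g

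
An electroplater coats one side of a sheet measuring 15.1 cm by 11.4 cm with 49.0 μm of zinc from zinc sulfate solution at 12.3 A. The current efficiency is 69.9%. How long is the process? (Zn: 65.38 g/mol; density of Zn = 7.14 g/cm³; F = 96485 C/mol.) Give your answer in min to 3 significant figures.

Plated area = 15.1 × 11.4 = 172.1 cm²
Volume = 172.1 × 49.0×10⁻⁴ cm = 0.8433 cm³
m(Zn) = 0.8433 × 7.14 = 6.021 g
n(Zn) = 6.021 / 65.38 = 0.09209 mol; n(e⁻) = 2 × 0.09209 = 0.1842 mol
Q = 0.1842 × 96485 / 0.699 = 25430 C
t = 25430 / 12.3 = 2067 s = 34.5 min

34.5 min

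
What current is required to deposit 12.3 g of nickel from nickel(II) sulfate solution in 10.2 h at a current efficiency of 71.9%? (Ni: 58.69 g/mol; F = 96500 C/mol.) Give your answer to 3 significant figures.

n(Ni) = 12.3 / 58.69 = 0.2096 mol
Ni²⁺ + 2e⁻ → Ni, so n(e⁻) = 2 × 0.2096 = 0.4192 mol
Q = 0.4192 × 96500 / 0.719 = 56260 C
I = Q / t = 56260 / 36720 s = 1.53 A

1.53 A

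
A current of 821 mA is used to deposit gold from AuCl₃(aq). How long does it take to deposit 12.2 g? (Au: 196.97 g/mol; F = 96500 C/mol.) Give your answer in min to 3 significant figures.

364 min

n(Au) = 12.2 / 196.97 = 0.06194 mol
Au³⁺ + 3e⁻ → Au, so n(e⁻) = 3 × 0.06194 = 0.1858 mol
Q = 0.1858 × 96500 = 17930 C
t = Q / I = 17930 / 0.821 = 21840 s = 364 min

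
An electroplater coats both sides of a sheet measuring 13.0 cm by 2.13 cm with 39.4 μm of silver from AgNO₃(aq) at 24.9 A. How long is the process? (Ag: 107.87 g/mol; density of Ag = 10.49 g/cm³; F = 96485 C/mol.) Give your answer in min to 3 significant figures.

Plated area = 2 × 13.0 × 2.13 = 55.38 cm²
Volume = 55.38 × 39.4×10⁻⁴ cm = 0.2182 cm³
m(Ag) = 0.2182 × 10.49 = 2.289 g
n(Ag) = 2.289 / 107.87 = 0.02122 mol; n(e⁻) = 0.02122 mol
Q = 0.02122 × 96485 = 2047 C
t = 2047 / 24.9 = 82.21 s = 1.37 min

1.37 min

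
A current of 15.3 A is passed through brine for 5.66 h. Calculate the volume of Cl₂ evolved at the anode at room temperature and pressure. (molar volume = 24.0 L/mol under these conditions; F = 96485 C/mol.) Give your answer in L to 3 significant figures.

38.8 L

Q = 15.3 A × 20376 s = 3.118×10^5 C
Moles of electrons = 3.118×10^5 / 96485 = 3.232 mol
2Cl⁻ → Cl₂ + 2e⁻, so n(Cl₂) = 3.232 / 2 = 1.616 mol
V = 1.616 × 24.0 = 38.78 L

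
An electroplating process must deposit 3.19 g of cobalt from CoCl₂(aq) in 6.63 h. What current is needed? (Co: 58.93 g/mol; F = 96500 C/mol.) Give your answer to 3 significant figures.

n(Co) = 3.19 / 58.93 = 0.05413 mol
Co²⁺ + 2e⁻ → Co, so n(e⁻) = 2 × 0.05413 = 0.1083 mol
Q = 0.1083 × 96500 = 10450 C
I = Q / t = 10450 / 23868 s = 0.438 A

0.438 A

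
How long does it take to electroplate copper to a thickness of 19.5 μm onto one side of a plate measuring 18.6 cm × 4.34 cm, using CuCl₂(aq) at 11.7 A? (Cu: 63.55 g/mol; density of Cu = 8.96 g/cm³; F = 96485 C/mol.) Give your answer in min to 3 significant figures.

Plated area = 18.6 × 4.34 = 80.72 cm²
Volume = 80.72 × 19.5×10⁻⁴ cm = 0.1574 cm³
m(Cu) = 0.1574 × 8.96 = 1.410 g
n(Cu) = 1.410 / 63.55 = 0.02219 mol; n(e⁻) = 2 × 0.02219 = 0.04438 mol
Q = 0.04438 × 96485 = 4282 C
t = 4282 / 11.7 = 366.0 s = 6.10 min

6.10 min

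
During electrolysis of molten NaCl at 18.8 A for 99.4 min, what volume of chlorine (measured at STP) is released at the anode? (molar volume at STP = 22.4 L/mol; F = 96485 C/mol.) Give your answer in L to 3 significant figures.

Q = 18.8 A × 5964 s = 1.121×10^5 C
n(e⁻) = Q/F = 1.121×10^5/96485 = 1.162 mol
2Cl⁻ → Cl₂ + 2e⁻, so n(Cl₂) = 1.162 / 2 = 0.5810 mol
V = 0.5810 × 22.4 = 13.01 L

13.0 L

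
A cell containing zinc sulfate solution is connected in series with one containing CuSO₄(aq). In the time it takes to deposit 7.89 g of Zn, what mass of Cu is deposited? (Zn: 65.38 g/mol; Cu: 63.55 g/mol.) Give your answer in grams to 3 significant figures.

7.67 g

n(Zn) = 7.89 / 65.38 = 0.1207 mol
Zn²⁺ + 2e⁻ → Zn, so n(e⁻) = 2 × 0.1207 = 0.2414 mol
Since the cells are in series, n(e⁻) in the Cu cell is also 0.2414 mol.
Cu²⁺ + 2e⁻ → Cu, so n(Cu) = 0.2414 / 2 = 0.1207 mol
m(Cu) = 0.1207 × 63.55 = 7.67 g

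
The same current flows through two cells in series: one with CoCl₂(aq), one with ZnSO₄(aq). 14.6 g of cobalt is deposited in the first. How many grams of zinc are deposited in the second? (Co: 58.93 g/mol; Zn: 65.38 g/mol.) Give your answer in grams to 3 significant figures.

n(Co) = 14.6 / 58.93 = 0.2478 mol
Co²⁺ + 2e⁻ → Co, so n(e⁻) = 2 × 0.2478 = 0.4956 mol
The cells are in series, so the same charge (and hence the same n(e⁻) = 0.4956 mol) passes through both.
Zn²⁺ + 2e⁻ → Zn, so n(Zn) = 0.4956 / 2 = 0.2478 mol
m(Zn) = 0.2478 × 65.38 = 16.2 g

16.2 g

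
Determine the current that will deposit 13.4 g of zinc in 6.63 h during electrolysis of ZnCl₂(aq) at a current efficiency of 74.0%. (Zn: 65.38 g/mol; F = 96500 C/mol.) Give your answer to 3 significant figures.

2.24 A

n(Zn) = 13.4 / 65.38 = 0.2050 mol
Zn²⁺ + 2e⁻ → Zn, so n(e⁻) = 2 × 0.2050 = 0.4100 mol
Q = 0.4100 × 96500 / 0.740 = 53470 C
I = Q / t = 53470 / 23868 s = 2.24 A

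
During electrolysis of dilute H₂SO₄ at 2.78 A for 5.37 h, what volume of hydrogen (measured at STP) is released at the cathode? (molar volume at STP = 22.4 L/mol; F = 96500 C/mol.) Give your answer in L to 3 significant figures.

Charge passed = 2.78 × 19332 = 53740 C
Moles of electrons = 53740 / 96500 = 0.5569 mol
2H⁺ + 2e⁻ → H₂, so n(H₂) = 0.5569 / 2 = 0.2785 mol
V = 0.2785 × 22.4 = 6.238 L

6.24 L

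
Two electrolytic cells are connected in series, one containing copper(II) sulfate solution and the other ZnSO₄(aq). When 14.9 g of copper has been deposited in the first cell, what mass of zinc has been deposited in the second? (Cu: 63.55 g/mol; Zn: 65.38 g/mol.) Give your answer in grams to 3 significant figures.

n(Cu) = 14.9 / 63.55 = 0.2345 mol
Cu²⁺ + 2e⁻ → Cu, so n(e⁻) = 2 × 0.2345 = 0.4690 mol
The cells are in series, so the same charge (and hence the same n(e⁻) = 0.4690 mol) passes through both.
Zn²⁺ + 2e⁻ → Zn, so n(Zn) = 0.4690 / 2 = 0.2345 mol
m(Zn) = 0.2345 × 65.38 = 15.3 g

15.3 g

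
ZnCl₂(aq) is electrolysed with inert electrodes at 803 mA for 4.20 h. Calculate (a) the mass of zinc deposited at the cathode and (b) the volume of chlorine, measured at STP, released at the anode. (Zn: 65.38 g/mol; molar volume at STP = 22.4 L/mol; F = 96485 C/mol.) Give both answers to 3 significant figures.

4.11 g Zn; 1.41 L Cl₂

Q = 0.803 × 15120 = 12140 C; n(e⁻) = 12140 / 96485 = 0.1258 mol
Cathode: Zn²⁺ + 2e⁻ → Zn → n(Zn) = 0.1258/2 = 0.06290 mol → 4.11 g
Anode: 2Cl⁻ → Cl₂ + 2e⁻ → n(Cl₂) = 0.1258/2 = 0.06290 mol → 1.41 L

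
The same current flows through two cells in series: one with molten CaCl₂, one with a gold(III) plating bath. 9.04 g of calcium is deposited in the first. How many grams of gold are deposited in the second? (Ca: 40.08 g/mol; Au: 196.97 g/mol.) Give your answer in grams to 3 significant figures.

n(Ca) = 9.04 / 40.08 = 0.2255 mol
Ca²⁺ + 2e⁻ → Ca, so n(e⁻) = 2 × 0.2255 = 0.4510 mol
Since the cells are in series, n(e⁻) in the Au cell is also 0.4510 mol.
Au³⁺ + 3e⁻ → Au, so n(Au) = 0.4510 / 3 = 0.1503 mol
m(Au) = 0.1503 × 196.97 = 29.6 g

29.6 g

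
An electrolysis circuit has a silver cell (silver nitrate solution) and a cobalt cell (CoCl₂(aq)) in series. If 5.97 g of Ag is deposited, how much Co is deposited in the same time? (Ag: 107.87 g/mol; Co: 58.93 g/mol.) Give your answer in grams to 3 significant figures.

1.63 g

n(Ag) = 5.97 / 107.87 = 0.05534 mol
Ag⁺ + e⁻ → Ag, so n(e⁻) = 0.05534 mol
In series, the same 0.05534 mol of electrons flows through the second cell.
Co²⁺ + 2e⁻ → Co, so n(Co) = 0.05534 / 2 = 0.02767 mol
m(Co) = 0.02767 × 58.93 = 1.63 g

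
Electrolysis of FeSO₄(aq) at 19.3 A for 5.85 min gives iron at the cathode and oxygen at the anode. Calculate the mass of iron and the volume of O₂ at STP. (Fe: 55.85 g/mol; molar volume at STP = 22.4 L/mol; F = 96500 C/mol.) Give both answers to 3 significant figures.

Q = 19.3 × 351 = 6774 C; n(e⁻) = 6774 / 96500 = 0.07020 mol
Cathode: Fe²⁺ + 2e⁻ → Fe → n(Fe) = 0.07020/2 = 0.03510 mol → 1.96 g
Anode: 2H₂O → O₂ + 4H⁺ + 4e⁻ → n(O₂) = 0.07020/4 = 0.01755 mol → 0.393 L

1.96 g Fe; 0.393 L O₂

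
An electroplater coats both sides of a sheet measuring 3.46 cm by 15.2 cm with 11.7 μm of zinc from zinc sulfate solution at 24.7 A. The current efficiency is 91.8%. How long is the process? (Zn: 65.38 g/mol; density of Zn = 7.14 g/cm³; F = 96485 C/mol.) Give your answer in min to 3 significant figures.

1.91 min

Plated area = 2 × 3.46 × 15.2 = 105.2 cm²
Volume = 105.2 × 11.7×10⁻⁴ cm = 0.1231 cm³
m(Zn) = 0.1231 × 7.14 = 0.8789 g
n(Zn) = 0.8789 / 65.38 = 0.01344 mol; n(e⁻) = 2 × 0.01344 = 0.02688 mol
Q = 0.02688 × 96485 / 0.918 = 2825 C
t = 2825 / 24.7 = 114.4 s = 1.91 min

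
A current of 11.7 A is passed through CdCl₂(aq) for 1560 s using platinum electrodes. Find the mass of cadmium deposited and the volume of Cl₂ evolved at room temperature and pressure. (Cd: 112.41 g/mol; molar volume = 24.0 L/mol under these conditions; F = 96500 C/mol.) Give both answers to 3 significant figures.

Q = 11.7 × 1560 = 18250 C; n(e⁻) = 18250 / 96500 = 0.1891 mol
Cathode: Cd²⁺ + 2e⁻ → Cd → n(Cd) = 0.1891/2 = 0.09455 mol → 10.6 g
Anode: 2Cl⁻ → Cl₂ + 2e⁻ → n(Cl₂) = 0.1891/2 = 0.09455 mol → 2.27 L

10.6 g Cd; 2.27 L Cl₂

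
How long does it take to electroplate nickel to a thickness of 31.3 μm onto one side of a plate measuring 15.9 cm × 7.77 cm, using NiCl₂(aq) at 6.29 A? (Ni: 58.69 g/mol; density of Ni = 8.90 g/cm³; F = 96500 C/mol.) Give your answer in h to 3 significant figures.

Plated area = 15.9 × 7.77 = 123.5 cm²
Volume = 123.5 × 31.3×10⁻⁴ cm = 0.3866 cm³
m(Ni) = 0.3866 × 8.90 = 3.441 g
n(Ni) = 3.441 / 58.69 = 0.05863 mol; n(e⁻) = 2 × 0.05863 = 0.1173 mol
Q = 0.1173 × 96500 = 11320 C
t = 11320 / 6.29 = 1800 s = 0.500 h

0.500 h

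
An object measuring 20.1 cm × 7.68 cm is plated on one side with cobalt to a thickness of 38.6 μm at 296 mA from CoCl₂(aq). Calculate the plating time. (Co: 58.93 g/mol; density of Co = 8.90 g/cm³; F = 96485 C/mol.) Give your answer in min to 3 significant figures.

Plated area = 20.1 × 7.68 = 154.4 cm²
Volume = 154.4 × 38.6×10⁻⁴ cm = 0.5960 cm³
m(Co) = 0.5960 × 8.90 = 5.304 g
n(Co) = 5.304 / 58.93 = 0.09001 mol; n(e⁻) = 2 × 0.09001 = 0.1800 mol
Q = 0.1800 × 96485 = 17370 C
t = 17370 / 0.296 = 58680 s = 978 min

978 min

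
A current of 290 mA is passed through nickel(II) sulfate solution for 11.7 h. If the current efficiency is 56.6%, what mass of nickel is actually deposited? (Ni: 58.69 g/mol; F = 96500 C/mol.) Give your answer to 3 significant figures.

2.10 g

Q = 0.290 × 42120 = 12210 C
n(e⁻) = 12210 / 96500 = 0.1265 mol
Ni²⁺ + 2e⁻ → Ni, so theoretical m(Ni) = 0.06325 × 58.69 = 3.712 g
Actual mass = 56.6% × 3.712 = 2.10 g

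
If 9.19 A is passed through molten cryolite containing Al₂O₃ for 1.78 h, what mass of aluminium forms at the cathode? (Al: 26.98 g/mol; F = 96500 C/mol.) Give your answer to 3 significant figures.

5.49 g

Q = 9.19 A × 6408 s = 58890 C
Moles of electrons = 58890 / 96500 = 0.6103 mol
Al³⁺ + 3e⁻ → Al, so n(Al) = 0.6103 / 3 = 0.2034 mol
m = 0.2034 × 26.98 = 5.49 g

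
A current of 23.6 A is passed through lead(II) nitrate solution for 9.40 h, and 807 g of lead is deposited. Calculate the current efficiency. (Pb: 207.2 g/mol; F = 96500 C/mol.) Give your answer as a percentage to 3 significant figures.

94.1%

Q = 23.6 × 33840 = 7.986×10^5 C
n(e⁻) = 7.986×10^5 / 96500 = 8.276 mol
Pb²⁺ + 2e⁻ → Pb, so theoretical n(Pb) = 4.138 mol → 857.4 g
Efficiency = 807 / 857.4 = 0.9412 = 94.1%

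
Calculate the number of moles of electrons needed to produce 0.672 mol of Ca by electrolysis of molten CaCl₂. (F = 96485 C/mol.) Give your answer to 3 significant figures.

Ca²⁺ + 2e⁻ → Ca, so n(e⁻) = 2 × 0.672 = 1.344 mol

1.34 mol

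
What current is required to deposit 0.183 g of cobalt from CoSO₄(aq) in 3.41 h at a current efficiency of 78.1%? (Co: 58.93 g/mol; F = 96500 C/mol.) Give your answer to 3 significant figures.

0.0625 A

n(Co) = 0.183 / 58.93 = 0.003105 mol
Co²⁺ + 2e⁻ → Co, so n(e⁻) = 2 × 0.003105 = 0.006210 mol
Q = 0.006210 × 96500 / 0.781 = 767.3 C
I = Q / t = 767.3 / 12276 s = 0.0625 A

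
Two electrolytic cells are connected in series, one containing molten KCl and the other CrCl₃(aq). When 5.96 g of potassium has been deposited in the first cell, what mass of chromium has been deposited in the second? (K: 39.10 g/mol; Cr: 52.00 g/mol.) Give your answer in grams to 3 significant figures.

n(K) = 5.96 / 39.10 = 0.1524 mol
K⁺ + e⁻ → K, so n(e⁻) = 0.1524 mol
The cells are in series, so the same charge (and hence the same n(e⁻) = 0.1524 mol) passes through both.
Cr³⁺ + 3e⁻ → Cr, so n(Cr) = 0.1524 / 3 = 0.05080 mol
m(Cr) = 0.05080 × 52.00 = 2.64 g

2.64 g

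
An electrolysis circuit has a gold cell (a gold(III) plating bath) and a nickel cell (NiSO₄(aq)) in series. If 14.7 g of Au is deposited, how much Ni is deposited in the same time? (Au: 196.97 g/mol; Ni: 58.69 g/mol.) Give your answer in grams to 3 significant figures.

6.57 g

n(Au) = 14.7 / 196.97 = 0.07463 mol
Au³⁺ + 3e⁻ → Au, so n(e⁻) = 3 × 0.07463 = 0.2239 mol
Same current for the same time ⇒ same n(e⁻) = 0.2239 mol in both cells.
Ni²⁺ + 2e⁻ → Ni, so n(Ni) = 0.2239 / 2 = 0.1120 mol
m(Ni) = 0.1120 × 58.69 = 6.57 g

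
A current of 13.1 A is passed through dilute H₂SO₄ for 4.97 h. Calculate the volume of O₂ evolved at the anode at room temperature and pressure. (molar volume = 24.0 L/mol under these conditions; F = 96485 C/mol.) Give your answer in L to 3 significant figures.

14.6 L

Q = It = 13.1 × 17892 = 2.344×10^5 C
n(e⁻) = Q/F = 2.344×10^5/96485 = 2.429 mol
2H₂O → O₂ + 4H⁺ + 4e⁻, so n(O₂) = 2.429 / 4 = 0.6073 mol
V = 0.6073 × 24.0 = 14.58 L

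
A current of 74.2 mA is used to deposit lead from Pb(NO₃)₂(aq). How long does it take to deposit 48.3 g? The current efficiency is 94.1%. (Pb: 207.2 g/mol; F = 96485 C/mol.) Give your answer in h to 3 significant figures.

n(Pb) = 48.3 / 207.2 = 0.2331 mol
Pb²⁺ + 2e⁻ → Pb, so n(e⁻) = 2 × 0.2331 = 0.4662 mol
Q = 0.4662 × 96485 / 0.941 = 47800 C
t = Q / I = 47800 / 0.0742 = 6.442×10^5 s = 179 h

179 h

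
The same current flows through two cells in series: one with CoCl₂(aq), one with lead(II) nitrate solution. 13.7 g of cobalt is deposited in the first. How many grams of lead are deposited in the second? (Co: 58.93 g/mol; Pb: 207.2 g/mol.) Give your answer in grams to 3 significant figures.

48.2 g

n(Co) = 13.7 / 58.93 = 0.2325 mol
Co²⁺ + 2e⁻ → Co, so n(e⁻) = 2 × 0.2325 = 0.4650 mol
Since the cells are in series, n(e⁻) in the Pb cell is also 0.4650 mol.
Pb²⁺ + 2e⁻ → Pb, so n(Pb) = 0.4650 / 2 = 0.2325 mol
m(Pb) = 0.2325 × 207.2 = 48.2 g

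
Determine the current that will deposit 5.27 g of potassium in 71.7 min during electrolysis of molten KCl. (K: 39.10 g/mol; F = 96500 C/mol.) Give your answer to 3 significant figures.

n(K) = 5.27 / 39.10 = 0.1348 mol
K⁺ + e⁻ → K, so n(e⁻) = 0.1348 mol
Q = 0.1348 × 96500 = 13010 C
I = Q / t = 13010 / 4302 s = 3.02 A

3.02 A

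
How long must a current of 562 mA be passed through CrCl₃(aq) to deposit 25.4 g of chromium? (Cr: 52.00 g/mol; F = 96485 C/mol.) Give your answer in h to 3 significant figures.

n(Cr) = 25.4 / 52.00 = 0.4885 mol
Cr³⁺ + 3e⁻ → Cr, so n(e⁻) = 3 × 0.4885 = 1.466 mol
Q = 1.466 × 96485 = 1.414×10^5 C
t = Q / I = 1.414×10^5 / 0.562 = 2.516×10^5 s = 69.9 h

69.9 h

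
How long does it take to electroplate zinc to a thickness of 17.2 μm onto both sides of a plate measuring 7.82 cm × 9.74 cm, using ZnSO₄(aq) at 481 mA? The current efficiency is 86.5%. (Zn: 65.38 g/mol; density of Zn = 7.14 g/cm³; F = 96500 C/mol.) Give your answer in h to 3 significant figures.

Plated area = 2 × 7.82 × 9.74 = 152.3 cm²
Volume = 152.3 × 17.2×10⁻⁴ cm = 0.2620 cm³
m(Zn) = 0.2620 × 7.14 = 1.871 g
n(Zn) = 1.871 / 65.38 = 0.02862 mol; n(e⁻) = 2 × 0.02862 = 0.05724 mol
Q = 0.05724 × 96500 / 0.865 = 6386 C
t = 6386 / 0.481 = 13280 s = 3.69 h

3.69 h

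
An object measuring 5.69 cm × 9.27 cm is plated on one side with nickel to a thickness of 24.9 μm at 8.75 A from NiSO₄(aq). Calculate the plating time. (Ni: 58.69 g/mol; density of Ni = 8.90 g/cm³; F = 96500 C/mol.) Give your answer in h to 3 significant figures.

Plated area = 5.69 × 9.27 = 52.75 cm²
Volume = 52.75 × 24.9×10⁻⁴ cm = 0.1313 cm³
m(Ni) = 0.1313 × 8.90 = 1.169 g
n(Ni) = 1.169 / 58.69 = 0.01992 mol; n(e⁻) = 2 × 0.01992 = 0.03984 mol
Q = 0.03984 × 96500 = 3845 C
t = 3845 / 8.75 = 439.4 s = 0.122 h

0.122 h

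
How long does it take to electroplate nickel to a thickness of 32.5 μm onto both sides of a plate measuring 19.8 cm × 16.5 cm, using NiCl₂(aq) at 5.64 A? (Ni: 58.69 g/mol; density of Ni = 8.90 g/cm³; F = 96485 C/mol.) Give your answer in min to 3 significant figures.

184 min

Plated area = 2 × 19.8 × 16.5 = 653.4 cm²
Volume = 653.4 × 32.5×10⁻⁴ cm = 2.124 cm³
m(Ni) = 2.124 × 8.90 = 18.90 g
n(Ni) = 18.90 / 58.69 = 0.3220 mol; n(e⁻) = 2 × 0.3220 = 0.6440 mol
Q = 0.6440 × 96485 = 62140 C
t = 62140 / 5.64 = 11020 s = 184 min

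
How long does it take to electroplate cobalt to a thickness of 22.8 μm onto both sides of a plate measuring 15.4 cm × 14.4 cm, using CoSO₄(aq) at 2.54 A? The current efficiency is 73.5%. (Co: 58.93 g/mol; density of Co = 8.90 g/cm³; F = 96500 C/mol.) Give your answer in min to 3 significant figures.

Plated area = 2 × 15.4 × 14.4 = 443.5 cm²
Volume = 443.5 × 22.8×10⁻⁴ cm = 1.011 cm³
m(Co) = 1.011 × 8.90 = 8.998 g
n(Co) = 8.998 / 58.93 = 0.1527 mol; n(e⁻) = 2 × 0.1527 = 0.3054 mol
Q = 0.3054 × 96500 / 0.735 = 40100 C
t = 40100 / 2.54 = 15790 s = 263 min

263 min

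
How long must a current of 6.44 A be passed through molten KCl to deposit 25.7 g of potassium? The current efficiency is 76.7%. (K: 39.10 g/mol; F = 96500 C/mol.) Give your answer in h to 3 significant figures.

n(K) = 25.7 / 39.10 = 0.6573 mol
K⁺ + e⁻ → K, so n(e⁻) = 0.6573 mol
Q = 0.6573 × 96500 / 0.767 = 82700 C
t = Q / I = 82700 / 6.44 = 12840 s = 3.57 h

3.57 h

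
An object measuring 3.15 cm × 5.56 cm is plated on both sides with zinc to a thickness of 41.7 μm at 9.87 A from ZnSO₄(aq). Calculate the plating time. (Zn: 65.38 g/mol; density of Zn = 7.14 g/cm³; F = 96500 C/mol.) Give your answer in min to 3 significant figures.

5.20 min

Plated area = 2 × 3.15 × 5.56 = 35.03 cm²
Volume = 35.03 × 41.7×10⁻⁴ cm = 0.1461 cm³
m(Zn) = 0.1461 × 7.14 = 1.043 g
n(Zn) = 1.043 / 65.38 = 0.01595 mol; n(e⁻) = 2 × 0.01595 = 0.03190 mol
Q = 0.03190 × 96500 = 3078 C
t = 3078 / 9.87 = 311.9 s = 5.20 min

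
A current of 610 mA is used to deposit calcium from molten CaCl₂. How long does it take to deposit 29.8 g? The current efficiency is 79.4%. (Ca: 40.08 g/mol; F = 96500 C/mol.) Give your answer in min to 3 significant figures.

4940 min

n(Ca) = 29.8 / 40.08 = 0.7435 mol
Ca²⁺ + 2e⁻ → Ca, so n(e⁻) = 2 × 0.7435 = 1.487 mol
Q = 1.487 × 96500 / 0.794 = 1.807×10^5 C
t = Q / I = 1.807×10^5 / 0.610 = 2.962×10^5 s = 4940 min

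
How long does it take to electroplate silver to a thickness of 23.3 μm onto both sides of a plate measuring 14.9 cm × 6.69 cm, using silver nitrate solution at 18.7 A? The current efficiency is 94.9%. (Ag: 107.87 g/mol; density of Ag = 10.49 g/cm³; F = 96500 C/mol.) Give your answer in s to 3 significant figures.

Plated area = 2 × 14.9 × 6.69 = 199.4 cm²
Volume = 199.4 × 23.3×10⁻⁴ cm = 0.4646 cm³
m(Ag) = 0.4646 × 10.49 = 4.874 g
n(Ag) = 4.874 / 107.87 = 0.04518 mol; n(e⁻) = 0.04518 mol
Q = 0.04518 × 96500 / 0.949 = 4594 C
t = 4594 / 18.7 = 245.7 s

246 s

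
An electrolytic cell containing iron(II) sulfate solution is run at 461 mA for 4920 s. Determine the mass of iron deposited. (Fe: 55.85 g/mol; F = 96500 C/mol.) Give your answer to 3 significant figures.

0.656 g

Q = 0.461 A × 4920 s = 2268 C
Moles of electrons = 2268 / 96500 = 0.02350 mol
Fe²⁺ + 2e⁻ → Fe, so n(Fe) = 0.02350 / 2 = 0.01175 mol
m = 0.01175 × 55.85 = 0.656 g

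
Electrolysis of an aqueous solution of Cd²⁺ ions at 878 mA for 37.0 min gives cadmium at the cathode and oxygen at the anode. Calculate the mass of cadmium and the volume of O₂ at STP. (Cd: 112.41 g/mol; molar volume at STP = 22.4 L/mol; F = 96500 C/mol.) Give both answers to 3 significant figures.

1.14 g Cd; 0.113 L O₂

Q = 0.878 × 2220 = 1949 C; n(e⁻) = 1949 / 96500 = 0.02020 mol
Cathode: Cd²⁺ + 2e⁻ → Cd → n(Cd) = 0.02020/2 = 0.01010 mol → 1.14 g
Anode: 2H₂O → O₂ + 4H⁺ + 4e⁻ → n(O₂) = 0.02020/4 = 0.005050 mol → 0.113 L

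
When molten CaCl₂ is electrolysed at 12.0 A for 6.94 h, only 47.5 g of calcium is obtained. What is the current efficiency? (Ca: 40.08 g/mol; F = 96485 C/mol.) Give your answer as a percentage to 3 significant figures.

Q = 12.0 × 24984 = 2.998×10^5 C
n(e⁻) = 2.998×10^5 / 96485 = 3.107 mol
Ca²⁺ + 2e⁻ → Ca, so theoretical n(Ca) = 1.554 mol → 62.28 g
Efficiency = 47.5 / 62.28 = 0.7627 = 76.3%

76.3%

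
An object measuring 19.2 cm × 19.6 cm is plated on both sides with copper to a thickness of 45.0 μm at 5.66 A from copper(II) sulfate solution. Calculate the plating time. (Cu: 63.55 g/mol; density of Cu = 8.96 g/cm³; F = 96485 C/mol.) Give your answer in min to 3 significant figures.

Plated area = 2 × 19.2 × 19.6 = 752.6 cm²
Volume = 752.6 × 45.0×10⁻⁴ cm = 3.387 cm³
m(Cu) = 3.387 × 8.96 = 30.35 g
n(Cu) = 30.35 / 63.55 = 0.4776 mol; n(e⁻) = 2 × 0.4776 = 0.9552 mol
Q = 0.9552 × 96485 = 92160 C
t = 92160 / 5.66 = 16280 s = 271 min

271 min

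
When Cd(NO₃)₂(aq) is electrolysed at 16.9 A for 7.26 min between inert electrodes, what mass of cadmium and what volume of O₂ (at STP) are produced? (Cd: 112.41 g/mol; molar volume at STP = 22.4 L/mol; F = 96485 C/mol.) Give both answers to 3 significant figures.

Q = 16.9 × 435.6 = 7362 C; n(e⁻) = 7362 / 96485 = 0.07630 mol
Cathode: Cd²⁺ + 2e⁻ → Cd → n(Cd) = 0.07630/2 = 0.03815 mol → 4.29 g
Anode: 2H₂O → O₂ + 4H⁺ + 4e⁻ → n(O₂) = 0.07630/4 = 0.01908 mol → 0.427 L

4.29 g Cd; 0.427 L O₂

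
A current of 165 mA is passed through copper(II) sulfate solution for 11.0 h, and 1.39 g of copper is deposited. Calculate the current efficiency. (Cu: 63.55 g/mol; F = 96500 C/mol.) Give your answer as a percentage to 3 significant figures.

Q = 0.165 × 39600 = 6534 C
n(e⁻) = 6534 / 96500 = 0.06771 mol
Cu²⁺ + 2e⁻ → Cu, so theoretical n(Cu) = 0.03386 mol → 2.152 g
Efficiency = 1.39 / 2.152 = 0.6459 = 64.6%

64.6%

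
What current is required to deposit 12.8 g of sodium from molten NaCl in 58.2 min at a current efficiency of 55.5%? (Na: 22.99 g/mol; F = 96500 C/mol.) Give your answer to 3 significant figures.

27.7 A

n(Na) = 12.8 / 22.99 = 0.5568 mol
Na⁺ + e⁻ → Na, so n(e⁻) = 0.5568 mol
Q = 0.5568 × 96500 / 0.555 = 96810 C
I = Q / t = 96810 / 3492 s = 27.7 A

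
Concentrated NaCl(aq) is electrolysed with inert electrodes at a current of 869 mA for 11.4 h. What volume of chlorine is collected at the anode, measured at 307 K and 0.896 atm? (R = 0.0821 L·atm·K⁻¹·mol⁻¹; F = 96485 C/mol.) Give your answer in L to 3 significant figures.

5.20 L

Q = It = 0.869 × 41040 = 35660 C
n(e⁻) = Q/F = 35660/96485 = 0.3696 mol
2Cl⁻ → Cl₂ + 2e⁻, so n(Cl₂) = 0.3696 / 2 = 0.1848 mol
V = nRT/P = 0.1848 × 0.0821 × 307 / 0.896 = 5.198 L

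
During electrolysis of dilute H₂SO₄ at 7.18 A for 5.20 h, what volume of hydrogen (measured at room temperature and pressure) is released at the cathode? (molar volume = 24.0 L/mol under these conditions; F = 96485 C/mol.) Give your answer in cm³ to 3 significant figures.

16700 cm³

Charge passed = 7.18 × 18720 = 1.344×10^5 C
Moles of electrons = 1.344×10^5 / 96485 = 1.393 mol
2H⁺ + 2e⁻ → H₂, so n(H₂) = 1.393 / 2 = 0.6965 mol
V = 0.6965 × 24.0 = 16.72 L
= 16700 cm³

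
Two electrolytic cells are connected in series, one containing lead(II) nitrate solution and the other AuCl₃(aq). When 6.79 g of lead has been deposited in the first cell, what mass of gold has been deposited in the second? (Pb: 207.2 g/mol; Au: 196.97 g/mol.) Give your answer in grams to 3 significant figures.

4.30 g

n(Pb) = 6.79 / 207.2 = 0.03277 mol
Pb²⁺ + 2e⁻ → Pb, so n(e⁻) = 2 × 0.03277 = 0.06554 mol
Same current for the same time ⇒ same n(e⁻) = 0.06554 mol in both cells.
Au³⁺ + 3e⁻ → Au, so n(Au) = 0.06554 / 3 = 0.02185 mol
m(Au) = 0.02185 × 196.97 = 4.30 g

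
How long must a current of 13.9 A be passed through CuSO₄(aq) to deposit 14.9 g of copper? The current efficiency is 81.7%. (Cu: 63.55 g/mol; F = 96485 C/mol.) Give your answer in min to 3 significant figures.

n(Cu) = 14.9 / 63.55 = 0.2345 mol
Cu²⁺ + 2e⁻ → Cu, so n(e⁻) = 2 × 0.2345 = 0.4690 mol
Q = 0.4690 × 96485 / 0.817 = 55390 C
t = Q / I = 55390 / 13.9 = 3985 s = 66.4 min

66.4 min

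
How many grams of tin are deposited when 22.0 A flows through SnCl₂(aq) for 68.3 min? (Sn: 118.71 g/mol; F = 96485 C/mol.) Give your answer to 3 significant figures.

55.5 g

Charge passed = 22.0 × 4098 = 90160 C
n(e⁻) = Q/F = 90160/96485 = 0.9344 mol
Sn²⁺ + 2e⁻ → Sn, so n(Sn) = 0.9344 / 2 = 0.4672 mol
m = 0.4672 × 118.71 = 55.5 g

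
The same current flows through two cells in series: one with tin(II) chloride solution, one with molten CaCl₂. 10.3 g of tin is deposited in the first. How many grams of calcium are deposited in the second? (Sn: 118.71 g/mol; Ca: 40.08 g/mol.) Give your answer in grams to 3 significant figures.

n(Sn) = 10.3 / 118.71 = 0.08677 mol
Sn²⁺ + 2e⁻ → Sn, so n(e⁻) = 2 × 0.08677 = 0.1735 mol
In series, the same 0.1735 mol of electrons flows through the second cell.
Ca²⁺ + 2e⁻ → Ca, so n(Ca) = 0.1735 / 2 = 0.08675 mol
m(Ca) = 0.08675 × 40.08 = 3.48 g

3.48 g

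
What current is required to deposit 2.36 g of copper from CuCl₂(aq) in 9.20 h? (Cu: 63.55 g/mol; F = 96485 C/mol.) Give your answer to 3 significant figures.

0.216 A

n(Cu) = 2.36 / 63.55 = 0.03714 mol
Cu²⁺ + 2e⁻ → Cu, so n(e⁻) = 2 × 0.03714 = 0.07428 mol
Q = 0.07428 × 96485 = 7167 C
I = Q / t = 7167 / 33120 s = 0.216 A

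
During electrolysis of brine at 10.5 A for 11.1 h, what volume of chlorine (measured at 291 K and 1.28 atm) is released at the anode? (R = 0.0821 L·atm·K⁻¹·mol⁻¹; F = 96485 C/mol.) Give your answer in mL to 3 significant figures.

40600 mL

Q = 10.5 A × 39960 s = 4.196×10^5 C
n(e⁻) = Q/F = 4.196×10^5/96485 = 4.349 mol
2Cl⁻ → Cl₂ + 2e⁻, so n(Cl₂) = 4.349 / 2 = 2.175 mol
V = nRT/P = 2.175 × 0.0821 × 291 / 1.28 = 40.60 L
= 40600 mL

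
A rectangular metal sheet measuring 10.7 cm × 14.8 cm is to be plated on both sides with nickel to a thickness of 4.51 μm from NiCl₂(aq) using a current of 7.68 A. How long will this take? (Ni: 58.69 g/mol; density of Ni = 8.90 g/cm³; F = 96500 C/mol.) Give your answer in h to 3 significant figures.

Plated area = 2 × 10.7 × 14.8 = 316.7 cm²
Volume = 316.7 × 4.51×10⁻⁴ cm = 0.1428 cm³
m(Ni) = 0.1428 × 8.90 = 1.271 g
n(Ni) = 1.271 / 58.69 = 0.02166 mol; n(e⁻) = 2 × 0.02166 = 0.04332 mol
Q = 0.04332 × 96500 = 4180 C
t = 4180 / 7.68 = 544.3 s = 0.151 h

0.151 h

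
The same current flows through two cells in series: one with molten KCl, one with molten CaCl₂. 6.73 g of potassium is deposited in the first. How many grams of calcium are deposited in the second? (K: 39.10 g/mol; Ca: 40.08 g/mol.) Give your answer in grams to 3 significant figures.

3.45 g

n(K) = 6.73 / 39.10 = 0.1721 mol
K⁺ + e⁻ → K, so n(e⁻) = 0.1721 mol
Same current for the same time ⇒ same n(e⁻) = 0.1721 mol in both cells.
Ca²⁺ + 2e⁻ → Ca, so n(Ca) = 0.1721 / 2 = 0.08605 mol
m(Ca) = 0.08605 × 40.08 = 3.45 g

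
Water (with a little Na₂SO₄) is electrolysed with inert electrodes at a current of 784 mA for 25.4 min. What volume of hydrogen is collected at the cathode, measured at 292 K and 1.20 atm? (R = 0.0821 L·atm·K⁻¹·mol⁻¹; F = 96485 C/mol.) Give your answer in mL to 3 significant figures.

124 mL

Q = 0.784 A × 1524 s = 1195 C
Moles of electrons = 1195 / 96485 = 0.01239 mol
2H⁺ + 2e⁻ → H₂, so n(H₂) = 0.01239 / 2 = 0.006195 mol
V = nRT/P = 0.006195 × 0.0821 × 292 / 1.20 = 0.1238 L
= 124 mL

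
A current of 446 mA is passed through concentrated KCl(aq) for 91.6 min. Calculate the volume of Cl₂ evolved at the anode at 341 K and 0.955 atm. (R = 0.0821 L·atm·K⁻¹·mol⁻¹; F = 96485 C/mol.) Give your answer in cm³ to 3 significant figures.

372 cm³

Q = It = 0.446 × 5496 = 2451 C
n(e⁻) = 2451 / 96485 = 0.02540 mol
2Cl⁻ → Cl₂ + 2e⁻, so n(Cl₂) = 0.02540 / 2 = 0.01270 mol
V = nRT/P = 0.01270 × 0.0821 × 341 / 0.955 = 0.3723 L
= 372 cm³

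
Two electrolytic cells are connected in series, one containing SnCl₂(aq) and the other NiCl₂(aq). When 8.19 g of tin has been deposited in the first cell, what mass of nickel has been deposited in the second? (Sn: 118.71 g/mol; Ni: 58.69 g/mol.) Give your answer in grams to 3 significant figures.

4.05 g

n(Sn) = 8.19 / 118.71 = 0.06899 mol
Sn²⁺ + 2e⁻ → Sn, so n(e⁻) = 2 × 0.06899 = 0.1380 mol
Same current for the same time ⇒ same n(e⁻) = 0.1380 mol in both cells.
Ni²⁺ + 2e⁻ → Ni, so n(Ni) = 0.1380 / 2 = 0.06900 mol
m(Ni) = 0.06900 × 58.69 = 4.05 g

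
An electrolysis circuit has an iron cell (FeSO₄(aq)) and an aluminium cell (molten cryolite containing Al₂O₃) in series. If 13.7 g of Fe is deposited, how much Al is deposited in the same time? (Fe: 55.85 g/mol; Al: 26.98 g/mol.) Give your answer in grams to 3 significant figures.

4.41 g

n(Fe) = 13.7 / 55.85 = 0.2453 mol
Fe²⁺ + 2e⁻ → Fe, so n(e⁻) = 2 × 0.2453 = 0.4906 mol
Since the cells are in series, n(e⁻) in the Al cell is also 0.4906 mol.
Al³⁺ + 3e⁻ → Al, so n(Al) = 0.4906 / 3 = 0.1635 mol
m(Al) = 0.1635 × 26.98 = 4.41 g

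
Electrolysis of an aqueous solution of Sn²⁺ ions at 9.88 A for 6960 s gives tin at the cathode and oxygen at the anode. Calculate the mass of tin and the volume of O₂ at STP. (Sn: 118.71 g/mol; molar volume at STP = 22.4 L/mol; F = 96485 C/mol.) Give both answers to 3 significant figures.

42.3 g Sn; 3.99 L O₂

Q = 9.88 × 6960 = 68760 C; n(e⁻) = 68760 / 96485 = 0.7126 mol
Cathode: Sn²⁺ + 2e⁻ → Sn → n(Sn) = 0.7126/2 = 0.3563 mol → 42.3 g
Anode: 2H₂O → O₂ + 4H⁺ + 4e⁻ → n(O₂) = 0.7126/4 = 0.1782 mol → 3.99 L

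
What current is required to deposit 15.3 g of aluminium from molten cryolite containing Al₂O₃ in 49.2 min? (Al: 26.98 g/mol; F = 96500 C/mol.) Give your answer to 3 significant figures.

55.6 A

n(Al) = 15.3 / 26.98 = 0.5671 mol
Al³⁺ + 3e⁻ → Al, so n(e⁻) = 3 × 0.5671 = 1.701 mol
Q = 1.701 × 96500 = 1.641×10^5 C
I = Q / t = 1.641×10^5 / 2952 s = 55.6 A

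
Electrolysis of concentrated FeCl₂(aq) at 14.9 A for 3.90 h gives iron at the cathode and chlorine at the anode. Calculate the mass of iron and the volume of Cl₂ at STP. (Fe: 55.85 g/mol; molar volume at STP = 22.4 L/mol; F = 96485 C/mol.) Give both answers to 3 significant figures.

60.5 g Fe; 24.3 L Cl₂

Q = 14.9 × 14040 = 2.092×10^5 C; n(e⁻) = 2.092×10^5 / 96485 = 2.168 mol
Cathode: Fe²⁺ + 2e⁻ → Fe → n(Fe) = 2.168/2 = 1.084 mol → 60.5 g
Anode: 2Cl⁻ → Cl₂ + 2e⁻ → n(Cl₂) = 2.168/2 = 1.084 mol → 24.3 L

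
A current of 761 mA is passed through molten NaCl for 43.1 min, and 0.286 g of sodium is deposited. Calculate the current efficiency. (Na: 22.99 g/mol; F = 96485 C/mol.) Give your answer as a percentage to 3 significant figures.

Q = 0.761 × 2586 = 1968 C
n(e⁻) = 1968 / 96485 = 0.02040 mol
Na⁺ + e⁻ → Na, so theoretical n(Na) = 0.02040 mol → 0.4690 g
Efficiency = 0.286 / 0.4690 = 0.6098 = 61.0%

61.0%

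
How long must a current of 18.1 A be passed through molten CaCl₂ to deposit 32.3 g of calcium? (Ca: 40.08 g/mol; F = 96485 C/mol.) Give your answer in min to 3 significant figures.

143 min

n(Ca) = 32.3 / 40.08 = 0.8059 mol
Ca²⁺ + 2e⁻ → Ca, so n(e⁻) = 2 × 0.8059 = 1.612 mol
Q = 1.612 × 96485 = 1.555×10^5 C
t = Q / I = 1.555×10^5 / 18.1 = 8591 s = 143 min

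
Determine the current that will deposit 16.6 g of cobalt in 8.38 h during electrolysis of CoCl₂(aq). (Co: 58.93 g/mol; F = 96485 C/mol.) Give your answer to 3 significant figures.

1.80 A

n(Co) = 16.6 / 58.93 = 0.2817 mol
Co²⁺ + 2e⁻ → Co, so n(e⁻) = 2 × 0.2817 = 0.5634 mol
Q = 0.5634 × 96485 = 54360 C
I = Q / t = 54360 / 30168 s = 1.80 A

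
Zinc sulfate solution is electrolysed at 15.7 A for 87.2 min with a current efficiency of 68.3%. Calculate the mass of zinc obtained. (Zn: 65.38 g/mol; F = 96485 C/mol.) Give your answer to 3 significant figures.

Q = 15.7 × 5232 = 82140 C
n(e⁻) = 82140 / 96485 = 0.8513 mol
Zn²⁺ + 2e⁻ → Zn, so theoretical m(Zn) = 0.4257 × 65.38 = 27.83 g
Actual mass = 68.3% × 27.83 = 19.0 g

19.0 g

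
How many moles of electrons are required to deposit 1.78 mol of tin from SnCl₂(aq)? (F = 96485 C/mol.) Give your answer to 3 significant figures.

3.56 mol

Sn²⁺ + 2e⁻ → Sn, so n(e⁻) = 2 × 1.78 = 3.560 mol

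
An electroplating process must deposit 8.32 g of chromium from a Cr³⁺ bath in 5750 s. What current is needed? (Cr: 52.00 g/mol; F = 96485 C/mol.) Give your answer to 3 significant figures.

n(Cr) = 8.32 / 52.00 = 0.1600 mol
Cr³⁺ + 3e⁻ → Cr, so n(e⁻) = 3 × 0.1600 = 0.4800 mol
Q = 0.4800 × 96485 = 46310 C
I = Q / t = 46310 / 5750 s = 8.05 A

8.05 A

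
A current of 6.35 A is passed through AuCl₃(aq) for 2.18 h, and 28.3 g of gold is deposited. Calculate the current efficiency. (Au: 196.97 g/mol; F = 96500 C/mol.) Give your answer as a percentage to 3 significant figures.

83.5%

Q = 6.35 × 7848 = 49830 C
n(e⁻) = 49830 / 96500 = 0.5164 mol
Au³⁺ + 3e⁻ → Au, so theoretical n(Au) = 0.1721 mol → 33.90 g
Efficiency = 28.3 / 33.90 = 0.8348 = 83.5%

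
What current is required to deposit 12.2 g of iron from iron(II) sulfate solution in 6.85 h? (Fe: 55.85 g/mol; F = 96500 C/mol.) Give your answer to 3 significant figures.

n(Fe) = 12.2 / 55.85 = 0.2184 mol
Fe²⁺ + 2e⁻ → Fe, so n(e⁻) = 2 × 0.2184 = 0.4368 mol
Q = 0.4368 × 96500 = 42150 C
I = Q / t = 42150 / 24660 s = 1.71 A

1.71 A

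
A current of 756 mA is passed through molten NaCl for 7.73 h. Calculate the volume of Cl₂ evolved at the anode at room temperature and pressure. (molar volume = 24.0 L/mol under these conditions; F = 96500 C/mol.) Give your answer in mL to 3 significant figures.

2620 mL

Q = It = 0.756 × 27828 = 21040 C
Moles of electrons = 21040 / 96500 = 0.2180 mol
2Cl⁻ → Cl₂ + 2e⁻, so n(Cl₂) = 0.2180 / 2 = 0.1090 mol
V = 0.1090 × 24.0 = 2.616 L
= 2620 mL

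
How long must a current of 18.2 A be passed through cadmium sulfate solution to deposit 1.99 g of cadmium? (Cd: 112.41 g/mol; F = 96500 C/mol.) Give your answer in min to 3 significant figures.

n(Cd) = 1.99 / 112.41 = 0.01770 mol
Cd²⁺ + 2e⁻ → Cd, so n(e⁻) = 2 × 0.01770 = 0.03540 mol
Q = 0.03540 × 96500 = 3416 C
t = Q / I = 3416 / 18.2 = 187.7 s = 3.13 min

3.13 min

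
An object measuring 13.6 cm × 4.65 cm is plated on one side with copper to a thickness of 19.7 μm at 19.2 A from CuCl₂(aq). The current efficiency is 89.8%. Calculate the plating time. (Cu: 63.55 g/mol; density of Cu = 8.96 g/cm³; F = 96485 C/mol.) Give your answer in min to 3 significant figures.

Plated area = 13.6 × 4.65 = 63.24 cm²
Volume = 63.24 × 19.7×10⁻⁴ cm = 0.1246 cm³
m(Cu) = 0.1246 × 8.96 = 1.116 g
n(Cu) = 1.116 / 63.55 = 0.01756 mol; n(e⁻) = 2 × 0.01756 = 0.03512 mol
Q = 0.03512 × 96485 / 0.898 = 3773 C
t = 3773 / 19.2 = 196.5 s = 3.28 min

3.28 min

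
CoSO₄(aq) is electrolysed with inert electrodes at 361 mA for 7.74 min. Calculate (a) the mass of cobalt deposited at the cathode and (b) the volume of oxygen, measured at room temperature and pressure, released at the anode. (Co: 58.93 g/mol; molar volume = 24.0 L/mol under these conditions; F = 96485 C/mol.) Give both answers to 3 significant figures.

Q = 0.361 × 464.4 = 167.6 C; n(e⁻) = 167.6 / 96485 = 0.001737 mol
Cathode: Co²⁺ + 2e⁻ → Co → n(Co) = 0.001737/2 = 8.685×10^-4 mol → 0.0512 g
Anode: 2H₂O → O₂ + 4H⁺ + 4e⁻ → n(O₂) = 0.001737/4 = 4.343×10^-4 mol → 0.0104 L

0.0512 g Co; 0.0104 L O₂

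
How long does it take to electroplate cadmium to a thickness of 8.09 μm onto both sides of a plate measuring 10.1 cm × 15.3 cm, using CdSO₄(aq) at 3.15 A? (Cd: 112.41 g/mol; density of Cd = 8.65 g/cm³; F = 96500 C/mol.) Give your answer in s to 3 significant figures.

1180 s

Plated area = 2 × 10.1 × 15.3 = 309.1 cm²
Volume = 309.1 × 8.09×10⁻⁴ cm = 0.2501 cm³
m(Cd) = 0.2501 × 8.65 = 2.163 g
n(Cd) = 2.163 / 112.41 = 0.01924 mol; n(e⁻) = 2 × 0.01924 = 0.03848 mol
Q = 0.03848 × 96500 = 3713 C
t = 3713 / 3.15 = 1179 s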